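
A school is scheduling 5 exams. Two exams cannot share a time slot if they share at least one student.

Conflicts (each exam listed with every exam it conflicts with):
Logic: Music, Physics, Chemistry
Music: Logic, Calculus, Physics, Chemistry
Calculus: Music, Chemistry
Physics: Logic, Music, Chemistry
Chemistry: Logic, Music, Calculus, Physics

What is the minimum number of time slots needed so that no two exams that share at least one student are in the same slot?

Logic, Music, Physics, Chemistry pairwise conflict, so at least 4 time slots are needed.
A valid assignment using 4 time slots: Logic=4, Music=2, Calculus=3, Physics=3, Chemistry=1. Every pair that conflicts lands in different time slots.

4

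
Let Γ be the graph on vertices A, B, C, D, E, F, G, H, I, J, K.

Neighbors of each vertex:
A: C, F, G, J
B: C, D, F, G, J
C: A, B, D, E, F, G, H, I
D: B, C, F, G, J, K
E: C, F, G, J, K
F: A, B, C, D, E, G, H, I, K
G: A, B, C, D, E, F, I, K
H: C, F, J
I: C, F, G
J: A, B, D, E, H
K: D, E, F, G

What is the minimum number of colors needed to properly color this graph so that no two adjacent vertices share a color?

5

B, C, D, F, G form a clique, so at least 5 colors are needed.
5 colors suffice: color 1 → {F, J}; color 2 → {C, K}; color 3 → {G, H}; color 4 → {A, D, E, I}; color 5 → {B}. Each edge has distinct colors on its endpoints.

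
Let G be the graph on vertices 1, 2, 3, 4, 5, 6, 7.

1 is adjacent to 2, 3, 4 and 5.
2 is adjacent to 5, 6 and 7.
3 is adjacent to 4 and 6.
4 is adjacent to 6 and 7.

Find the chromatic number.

3

3, 4, 6 are pairwise adjacent, so at least 3 colors are needed.
A valid assignment using 3 colors: 1=red, 2=blue, 3=green, 4=blue, 5=green, 6=red, 7=red. No two adjacent vertices share a color.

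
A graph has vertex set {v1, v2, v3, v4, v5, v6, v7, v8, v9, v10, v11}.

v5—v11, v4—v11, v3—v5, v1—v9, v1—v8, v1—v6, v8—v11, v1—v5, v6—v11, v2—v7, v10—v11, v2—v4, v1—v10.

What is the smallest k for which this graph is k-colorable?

2

v6 and v11 are adjacent, so at least 2 colors are needed.
2 colors suffice: v1=1, v2=1, v3=1, v4=2, v5=2, v6=2, v7=2, v8=2, v9=2, v10=2, v11=1. Each edge has distinct colors on its endpoints.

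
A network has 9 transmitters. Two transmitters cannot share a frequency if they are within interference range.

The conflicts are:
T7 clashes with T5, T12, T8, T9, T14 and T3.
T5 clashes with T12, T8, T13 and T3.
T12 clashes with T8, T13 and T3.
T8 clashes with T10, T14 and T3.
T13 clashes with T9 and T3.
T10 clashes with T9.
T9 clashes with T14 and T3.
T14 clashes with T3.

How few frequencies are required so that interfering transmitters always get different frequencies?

5

T7, T5, T12, T8, T3 are mutually in conflict, so at least 5 frequencies are needed.
5 frequencies suffice: frequency 1 → {T10, T3}; frequency 2 → {T8, T9}; frequency 3 → {T7, T13}; frequency 4 → {T12, T14}; frequency 5 → {T5}. Every pair that conflicts lands in different frequencies.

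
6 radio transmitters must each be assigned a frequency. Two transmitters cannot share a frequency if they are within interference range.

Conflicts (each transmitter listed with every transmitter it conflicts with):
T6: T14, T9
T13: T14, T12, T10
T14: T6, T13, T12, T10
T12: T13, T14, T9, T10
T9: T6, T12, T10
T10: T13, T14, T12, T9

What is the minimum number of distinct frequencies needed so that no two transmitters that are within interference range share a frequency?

4

T13, T14, T12, T10 pairwise conflict, so at least 4 frequencies are needed.
4 frequencies suffice: frequency 1 → {T6, T12}; frequency 2 → {T14, T9}; frequency 3 → {T10}; frequency 4 → {T13}. Each listed conflict is separated.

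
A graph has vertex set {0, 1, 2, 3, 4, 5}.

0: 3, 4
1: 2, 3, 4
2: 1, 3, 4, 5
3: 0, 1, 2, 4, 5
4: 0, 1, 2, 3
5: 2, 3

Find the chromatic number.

1, 2, 3, 4 are mutually adjacent (a clique of size 4), so at least 4 colors are needed.
A valid assignment using 4 colors: 0=blue, 1=yellow, 2=blue, 3=red, 4=green, 5=green. No two adjacent vertices share a color.

4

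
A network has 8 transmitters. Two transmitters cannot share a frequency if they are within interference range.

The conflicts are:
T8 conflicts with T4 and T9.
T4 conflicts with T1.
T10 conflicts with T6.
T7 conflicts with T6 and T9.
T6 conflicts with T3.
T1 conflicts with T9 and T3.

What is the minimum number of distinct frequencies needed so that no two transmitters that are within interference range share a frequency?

The cycle T1-T9-T7-T6-T3-T1 has odd length 5, so it cannot be 2-colored; at least 3 frequencies are needed.
A valid assignment using 3 frequencies: T8=2, T4=1, T10=2, T7=2, T6=1, T1=2, T9=1, T3=3. Every pair that conflicts lands in different frequencies.

3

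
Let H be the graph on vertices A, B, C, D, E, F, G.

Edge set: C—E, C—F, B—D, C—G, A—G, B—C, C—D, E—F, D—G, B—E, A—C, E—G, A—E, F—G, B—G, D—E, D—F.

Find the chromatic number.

B, C, D, E, G form a clique, so at least 5 colors are needed.
A valid assignment using 5 colors: A=yellow, B=purple, C=red, D=yellow, E=blue, F=purple, G=green. Every edge joins two different colors.

5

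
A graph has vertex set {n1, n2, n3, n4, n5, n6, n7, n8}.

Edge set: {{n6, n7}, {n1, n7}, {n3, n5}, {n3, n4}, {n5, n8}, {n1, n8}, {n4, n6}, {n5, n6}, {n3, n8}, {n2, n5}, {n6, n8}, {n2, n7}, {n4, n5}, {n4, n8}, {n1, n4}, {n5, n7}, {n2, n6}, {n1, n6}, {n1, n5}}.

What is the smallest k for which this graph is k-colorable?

5

n1, n4, n5, n6, n8 form a clique, so at least 5 colors are needed.
One proper 5-coloring: n1=3, n2=3, n3=2, n4=5, n5=1, n6=2, n7=4, n8=4. Each edge has distinct colors on its endpoints.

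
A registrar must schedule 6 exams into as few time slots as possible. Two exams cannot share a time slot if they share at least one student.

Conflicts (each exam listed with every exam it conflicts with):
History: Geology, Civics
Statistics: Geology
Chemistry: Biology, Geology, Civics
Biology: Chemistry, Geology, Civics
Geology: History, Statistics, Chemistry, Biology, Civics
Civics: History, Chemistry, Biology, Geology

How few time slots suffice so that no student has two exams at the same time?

Chemistry, Biology, Geology, Civics pairwise conflict, so at least 4 time slots are needed.
A valid assignment using 4 time slots: History=3, Statistics=2, Chemistry=4, Biology=3, Geology=1, Civics=2. Every pair that conflicts lands in different time slots.

4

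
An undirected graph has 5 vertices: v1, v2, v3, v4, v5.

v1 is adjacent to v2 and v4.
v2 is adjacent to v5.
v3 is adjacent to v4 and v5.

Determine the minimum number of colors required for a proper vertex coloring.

3

The cycle v3-v5-v2-v1-v4-v3 has odd length 5, so it cannot be 2-colored; at least 3 colors are needed.
One proper 3-coloring: v1=3, v2=1, v3=1, v4=2, v5=2. Each edge has distinct colors on its endpoints.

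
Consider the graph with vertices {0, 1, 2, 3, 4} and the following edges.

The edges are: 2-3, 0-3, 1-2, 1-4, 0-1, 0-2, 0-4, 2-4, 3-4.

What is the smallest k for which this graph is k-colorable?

0, 1, 2, 4 form a clique, so at least 4 colors are needed.
One proper 4-coloring: 0=b, 1=d, 2=c, 3=d, 4=a. Every edge joins two different colors.

4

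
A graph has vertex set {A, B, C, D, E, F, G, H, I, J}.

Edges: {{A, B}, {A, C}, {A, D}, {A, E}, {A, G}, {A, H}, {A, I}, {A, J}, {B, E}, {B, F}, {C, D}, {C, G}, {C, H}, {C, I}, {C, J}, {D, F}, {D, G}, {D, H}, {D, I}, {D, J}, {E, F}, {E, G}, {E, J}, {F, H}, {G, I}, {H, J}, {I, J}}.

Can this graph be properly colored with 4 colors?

A, C, D, G, I are mutually adjacent (a clique of size 5), so at least 5 colors are needed.
So 4 colors are not enough.

No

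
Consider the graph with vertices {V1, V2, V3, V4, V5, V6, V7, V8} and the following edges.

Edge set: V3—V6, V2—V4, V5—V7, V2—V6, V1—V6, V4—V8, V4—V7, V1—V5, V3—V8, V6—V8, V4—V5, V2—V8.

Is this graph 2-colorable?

V3, V6, V8 are pairwise adjacent, so at least 3 colors are needed.
So 2 colors are not enough.

No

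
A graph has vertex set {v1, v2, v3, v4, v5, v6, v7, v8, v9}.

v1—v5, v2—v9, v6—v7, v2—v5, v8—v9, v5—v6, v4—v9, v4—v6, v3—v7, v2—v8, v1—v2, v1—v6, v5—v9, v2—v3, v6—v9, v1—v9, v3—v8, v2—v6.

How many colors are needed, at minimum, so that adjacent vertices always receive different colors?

5

v1, v2, v5, v6, v9 are mutually adjacent (a clique of size 5), so at least 5 colors are needed.
5 colors suffice: color R → {v3, v6}; color B → {v7, v9}; color G → {v2, v4}; color Y → {v1, v8}; color P → {v5}. Each edge has distinct colors on its endpoints.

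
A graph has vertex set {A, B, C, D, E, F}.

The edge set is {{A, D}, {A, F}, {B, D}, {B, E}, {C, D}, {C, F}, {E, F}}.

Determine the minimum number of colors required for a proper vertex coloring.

3

The cycle F-A-D-B-E-F has odd length 5, so it cannot be 2-colored; at least 3 colors are needed.
A valid assignment using 3 colors: A=2, B=3, C=2, D=1, E=2, F=1. Each edge has distinct colors on its endpoints.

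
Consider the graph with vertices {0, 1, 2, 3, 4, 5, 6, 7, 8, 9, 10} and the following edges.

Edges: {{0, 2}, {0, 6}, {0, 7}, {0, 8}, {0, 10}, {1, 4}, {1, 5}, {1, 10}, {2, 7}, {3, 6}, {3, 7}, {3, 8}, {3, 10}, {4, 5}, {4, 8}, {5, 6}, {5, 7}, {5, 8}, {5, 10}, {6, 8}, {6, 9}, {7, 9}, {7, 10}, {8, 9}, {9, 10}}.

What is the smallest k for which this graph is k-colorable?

3

0, 2, 7 are mutually adjacent, so at least 3 colors are needed.
3 colors suffice: color red → {0, 3, 5, 9}; color blue → {1, 7, 8}; color green → {2, 4, 6, 10}. No two adjacent vertices share a color.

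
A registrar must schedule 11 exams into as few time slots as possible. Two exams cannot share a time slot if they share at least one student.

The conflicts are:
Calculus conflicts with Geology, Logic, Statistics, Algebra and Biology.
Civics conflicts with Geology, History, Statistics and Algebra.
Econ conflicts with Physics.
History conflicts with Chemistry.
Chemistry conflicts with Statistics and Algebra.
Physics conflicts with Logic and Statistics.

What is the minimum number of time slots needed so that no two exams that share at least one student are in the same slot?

2

History and Chemistry conflict, so at least 2 time slots are needed.
2 time slots suffice: time slot 1 → {Calculus, Civics, Chemistry, Physics}; time slot 2 → {Geology, Econ, History, Logic, Statistics, Algebra, Biology}. No two conflicting exams share a time slot.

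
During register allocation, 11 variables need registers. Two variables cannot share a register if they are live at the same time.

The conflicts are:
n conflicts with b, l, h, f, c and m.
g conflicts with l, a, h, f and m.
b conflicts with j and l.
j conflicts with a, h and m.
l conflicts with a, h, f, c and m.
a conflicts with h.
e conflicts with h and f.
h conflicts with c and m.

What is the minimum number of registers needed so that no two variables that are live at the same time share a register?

4

n, l, h, c are mutually in conflict, so at least 4 registers are needed.
4 registers suffice: register 1 → {b, h, f}; register 2 → {j, l, e}; register 3 → {n, g}; register 4 → {a, c, m}. Each listed conflict is separated.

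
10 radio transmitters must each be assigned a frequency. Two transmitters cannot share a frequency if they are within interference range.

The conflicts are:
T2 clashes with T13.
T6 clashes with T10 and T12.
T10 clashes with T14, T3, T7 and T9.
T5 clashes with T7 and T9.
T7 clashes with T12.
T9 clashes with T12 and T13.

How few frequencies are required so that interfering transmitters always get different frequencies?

2

T6 and T10 conflict, so at least 2 frequencies are needed.
2 frequencies suffice: frequency 1 → {T10, T5, T12, T13}; frequency 2 → {T2, T6, T14, T3, T7, T9}. Every pair that conflicts lands in different frequencies.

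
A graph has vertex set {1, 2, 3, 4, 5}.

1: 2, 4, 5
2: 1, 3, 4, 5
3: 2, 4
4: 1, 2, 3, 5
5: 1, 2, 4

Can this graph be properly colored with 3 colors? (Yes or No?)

No

1, 2, 4, 5 are mutually adjacent (a clique of size 4), so at least 4 colors are needed.
So 3 colors are not enough.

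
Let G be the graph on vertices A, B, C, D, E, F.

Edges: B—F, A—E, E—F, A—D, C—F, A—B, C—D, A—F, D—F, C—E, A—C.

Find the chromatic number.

A, C, D, F are mutually adjacent (a clique of size 4), so at least 4 colors are needed.
4 colors suffice: color red → {A}; color blue → {F}; color green → {B, C}; color yellow → {D, E}. Every edge joins two different colors.

4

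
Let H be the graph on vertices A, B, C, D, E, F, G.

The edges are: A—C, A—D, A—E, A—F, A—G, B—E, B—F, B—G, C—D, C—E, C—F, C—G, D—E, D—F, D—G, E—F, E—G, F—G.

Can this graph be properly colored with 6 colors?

Yes

The chromatic number is 6. A, C, D, E, F, G are mutually adjacent (a clique of size 6), so at least 6 colors are needed.
6 colors suffice: color 1 → {F}; color 2 → {E}; color 3 → {G}; color 4 → {B, C}; color 5 → {D}; color 6 → {A}.
That is already a proper 6-coloring.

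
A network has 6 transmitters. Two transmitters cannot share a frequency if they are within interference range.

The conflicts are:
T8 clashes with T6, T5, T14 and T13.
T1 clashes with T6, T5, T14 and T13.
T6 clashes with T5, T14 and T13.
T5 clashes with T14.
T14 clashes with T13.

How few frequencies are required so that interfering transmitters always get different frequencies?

T1, T6, T5, T14 pairwise conflict, so at least 4 frequencies are needed.
4 frequencies suffice: frequency 1 → {T6}; frequency 2 → {T14}; frequency 3 → {T8, T1}; frequency 4 → {T5, T13}. No two conflicting transmitters share a frequency.

4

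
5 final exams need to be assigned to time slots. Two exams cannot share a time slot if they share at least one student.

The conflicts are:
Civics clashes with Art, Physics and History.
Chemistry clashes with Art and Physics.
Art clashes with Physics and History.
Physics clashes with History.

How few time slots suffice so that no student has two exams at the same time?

Civics, Art, Physics, History all conflict with each other, so at least 4 time slots are needed.
4 time slots suffice: time slot 1 → {Art}; time slot 2 → {Physics}; time slot 3 → {Chemistry, History}; time slot 4 → {Civics}. Each listed conflict is separated.

4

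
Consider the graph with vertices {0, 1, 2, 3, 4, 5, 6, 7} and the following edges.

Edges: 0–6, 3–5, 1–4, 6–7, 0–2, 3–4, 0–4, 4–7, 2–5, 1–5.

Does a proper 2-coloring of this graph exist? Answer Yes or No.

The cycle 3-4-0-2-5-3 has odd length 5, so it cannot be 2-colored; at least 3 colors are needed.
So 2 colors are not enough.

No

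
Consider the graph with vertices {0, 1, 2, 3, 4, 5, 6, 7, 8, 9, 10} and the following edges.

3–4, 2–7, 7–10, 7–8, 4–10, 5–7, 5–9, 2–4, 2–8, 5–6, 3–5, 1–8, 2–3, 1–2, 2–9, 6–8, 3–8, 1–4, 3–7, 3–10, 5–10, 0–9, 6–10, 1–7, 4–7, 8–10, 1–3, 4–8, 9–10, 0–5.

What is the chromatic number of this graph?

6

1, 2, 3, 4, 7, 8 are mutually adjacent (a clique of size 6), so at least 6 colors are needed.
One proper 6-coloring: 0=b, 1=f, 2=b, 3=d, 4=e, 5=c, 6=a, 7=a, 8=c, 9=a, 10=b. Each edge has distinct colors on its endpoints.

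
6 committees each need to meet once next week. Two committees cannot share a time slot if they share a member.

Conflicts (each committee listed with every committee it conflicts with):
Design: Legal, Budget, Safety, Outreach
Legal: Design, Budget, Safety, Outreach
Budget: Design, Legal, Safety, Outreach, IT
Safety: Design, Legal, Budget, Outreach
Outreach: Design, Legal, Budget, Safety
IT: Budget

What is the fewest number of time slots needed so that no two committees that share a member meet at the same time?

5

Design, Legal, Budget, Safety, Outreach pairwise conflict, so at least 5 time slots are needed.
5 time slots suffice: time slot 1 → {Budget}; time slot 2 → {Safety, IT}; time slot 3 → {Outreach}; time slot 4 → {Legal}; time slot 5 → {Design}. Every pair that conflicts lands in different time slots.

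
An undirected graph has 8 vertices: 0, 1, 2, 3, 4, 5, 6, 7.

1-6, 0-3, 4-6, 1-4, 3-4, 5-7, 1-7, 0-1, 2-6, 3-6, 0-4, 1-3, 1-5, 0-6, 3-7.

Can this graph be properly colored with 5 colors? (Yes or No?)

The chromatic number is 5. 0, 1, 3, 4, 6 are mutually adjacent (a clique of size 5), so at least 5 colors are needed.
5 colors suffice: color red → {1, 2}; color blue → {6, 7}; color green → {3, 5}; color yellow → {0}; color purple → {4}.
That is already a proper 5-coloring.

Yes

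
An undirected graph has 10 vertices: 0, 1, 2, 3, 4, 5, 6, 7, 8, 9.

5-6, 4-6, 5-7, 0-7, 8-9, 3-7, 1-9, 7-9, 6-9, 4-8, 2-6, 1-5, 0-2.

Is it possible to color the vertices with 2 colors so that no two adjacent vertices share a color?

The cycle 7-5-6-2-0-7 has odd length 5, so it cannot be 2-colored; at least 3 colors are needed.
So 2 colors are not enough.

No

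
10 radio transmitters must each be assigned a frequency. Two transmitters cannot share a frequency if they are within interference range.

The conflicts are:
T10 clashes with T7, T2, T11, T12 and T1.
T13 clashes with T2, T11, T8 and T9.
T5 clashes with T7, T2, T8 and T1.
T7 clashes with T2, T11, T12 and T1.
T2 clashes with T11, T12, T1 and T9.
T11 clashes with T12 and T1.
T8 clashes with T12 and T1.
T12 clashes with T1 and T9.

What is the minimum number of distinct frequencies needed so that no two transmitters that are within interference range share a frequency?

T10, T7, T2, T11, T12, T1 are mutually in conflict, so at least 6 frequencies are needed.
6 frequencies suffice: frequency 1 → {T2, T8}; frequency 2 → {T13, T5, T12}; frequency 3 → {T1, T9}; frequency 4 → {T7}; frequency 5 → {T11}; frequency 6 → {T10}. Every pair that conflicts lands in different frequencies.

6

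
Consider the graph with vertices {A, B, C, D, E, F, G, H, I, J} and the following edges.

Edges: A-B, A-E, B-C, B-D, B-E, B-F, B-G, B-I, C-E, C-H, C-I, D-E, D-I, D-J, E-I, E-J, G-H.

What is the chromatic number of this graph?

B, C, E, I are pairwise adjacent (a clique of size 4), so at least 4 colors are needed.
4 colors suffice: color red → {B, H, J}; color blue → {E, F, G}; color green → {A, C, D}; color yellow → {I}. Every edge joins two different colors.

4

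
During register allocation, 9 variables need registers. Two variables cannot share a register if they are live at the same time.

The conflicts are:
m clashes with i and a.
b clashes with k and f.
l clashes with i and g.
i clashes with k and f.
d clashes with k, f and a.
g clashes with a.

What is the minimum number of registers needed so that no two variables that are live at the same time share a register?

The cycle a-d-f-i-m-a has odd length 5, so it cannot be 2-colored; at least 3 registers are needed.
3 registers suffice: register 1 → {b, i, a}; register 2 → {m, k, g, f}; register 3 → {l, d}. Each listed conflict is separated.

3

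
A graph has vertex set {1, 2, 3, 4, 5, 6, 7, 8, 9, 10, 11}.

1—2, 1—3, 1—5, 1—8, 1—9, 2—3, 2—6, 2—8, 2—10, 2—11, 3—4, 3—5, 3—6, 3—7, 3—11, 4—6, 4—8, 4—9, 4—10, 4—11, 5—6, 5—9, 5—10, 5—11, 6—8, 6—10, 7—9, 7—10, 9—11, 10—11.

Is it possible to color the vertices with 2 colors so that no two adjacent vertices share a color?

No

1, 5, 9 are mutually adjacent, so at least 3 colors are needed.
So 2 colors are not enough.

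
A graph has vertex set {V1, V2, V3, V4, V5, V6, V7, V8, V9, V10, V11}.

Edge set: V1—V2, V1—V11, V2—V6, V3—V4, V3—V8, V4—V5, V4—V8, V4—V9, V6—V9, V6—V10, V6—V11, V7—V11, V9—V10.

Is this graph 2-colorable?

V3, V4, V8 are pairwise adjacent, so at least 3 colors are needed.
So 2 colors are not enough.

No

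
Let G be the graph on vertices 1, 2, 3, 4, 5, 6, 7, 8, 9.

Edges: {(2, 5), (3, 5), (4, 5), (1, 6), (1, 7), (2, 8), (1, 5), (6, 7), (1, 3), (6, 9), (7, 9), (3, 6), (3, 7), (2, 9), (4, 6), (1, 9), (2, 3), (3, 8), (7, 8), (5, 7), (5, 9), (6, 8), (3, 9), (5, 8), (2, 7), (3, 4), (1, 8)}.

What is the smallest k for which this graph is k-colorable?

1, 3, 6, 7, 8 form a clique, so at least 5 colors are needed.
5 colors suffice: color a → {3}; color b → {4, 7}; color c → {5, 6}; color d → {8, 9}; color e → {1, 2}. No two adjacent vertices share a color.

5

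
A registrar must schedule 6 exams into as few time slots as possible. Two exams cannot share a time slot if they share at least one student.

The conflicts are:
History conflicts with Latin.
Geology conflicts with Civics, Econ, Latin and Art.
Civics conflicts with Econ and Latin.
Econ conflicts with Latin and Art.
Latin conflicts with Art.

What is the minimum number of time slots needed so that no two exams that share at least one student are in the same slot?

Geology, Econ, Latin, Art are mutually in conflict, so at least 4 time slots are needed.
A valid assignment using 4 time slots: History=2, Geology=3, Civics=4, Econ=2, Latin=1, Art=4. No two conflicting exams share a time slot.

4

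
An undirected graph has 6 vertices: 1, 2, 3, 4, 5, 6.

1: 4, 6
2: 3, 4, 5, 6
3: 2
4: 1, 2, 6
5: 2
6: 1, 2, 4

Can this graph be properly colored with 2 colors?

2, 4, 6 are mutually adjacent, so at least 3 colors are needed.
So 2 colors are not enough.

No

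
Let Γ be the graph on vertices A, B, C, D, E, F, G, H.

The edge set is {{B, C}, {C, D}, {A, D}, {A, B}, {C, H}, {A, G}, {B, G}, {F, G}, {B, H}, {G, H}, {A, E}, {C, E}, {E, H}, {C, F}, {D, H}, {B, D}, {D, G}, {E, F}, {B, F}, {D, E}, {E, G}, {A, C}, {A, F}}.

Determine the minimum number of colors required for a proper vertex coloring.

A, C, D, E are mutually adjacent (a clique of size 4), so at least 4 colors are needed.
4 colors suffice: color 1 → {B, E}; color 2 → {A, H}; color 3 → {C, G}; color 4 → {D, F}. Every edge joins two different colors.

4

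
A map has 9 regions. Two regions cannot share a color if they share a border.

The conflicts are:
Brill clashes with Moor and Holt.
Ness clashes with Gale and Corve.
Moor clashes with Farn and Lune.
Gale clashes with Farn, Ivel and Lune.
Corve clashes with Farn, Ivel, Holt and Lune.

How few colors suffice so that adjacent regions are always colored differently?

The cycle Brill-Holt-Corve-Farn-Moor-Brill has odd length 5, so it cannot be 2-colored; at least 3 colors are needed.
3 colors suffice: color 1 → {Moor, Gale, Corve}; color 2 → {Ness, Farn, Ivel, Holt, Lune}; color 3 → {Brill}. Every pair that conflicts lands in different colors.

3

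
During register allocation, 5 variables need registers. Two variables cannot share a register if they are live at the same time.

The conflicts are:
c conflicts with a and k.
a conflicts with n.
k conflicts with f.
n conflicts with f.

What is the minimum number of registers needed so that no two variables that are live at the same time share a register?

3

The cycle f-k-c-a-n-f has odd length 5, so it cannot be 2-colored; at least 3 registers are needed.
3 registers suffice: register 1 → {c, f}; register 2 → {k, n}; register 3 → {a}. Every pair that conflicts lands in different registers.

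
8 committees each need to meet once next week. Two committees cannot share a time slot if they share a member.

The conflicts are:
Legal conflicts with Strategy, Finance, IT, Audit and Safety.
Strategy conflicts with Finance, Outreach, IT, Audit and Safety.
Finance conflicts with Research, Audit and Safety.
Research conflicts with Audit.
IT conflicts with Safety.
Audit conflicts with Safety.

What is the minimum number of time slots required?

5

Legal, Strategy, Finance, Audit, Safety all conflict with each other, so at least 5 time slots are needed.
5 time slots suffice: time slot 1 → {Strategy, Research}; time slot 2 → {Finance, Outreach, IT}; time slot 3 → {Safety}; time slot 4 → {Audit}; time slot 5 → {Legal}. No two conflicting committees share a time slot.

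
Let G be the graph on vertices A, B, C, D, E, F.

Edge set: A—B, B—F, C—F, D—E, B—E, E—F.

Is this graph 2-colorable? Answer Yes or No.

B, E, F are pairwise adjacent, so at least 3 colors are needed.
So 2 colors are not enough.

No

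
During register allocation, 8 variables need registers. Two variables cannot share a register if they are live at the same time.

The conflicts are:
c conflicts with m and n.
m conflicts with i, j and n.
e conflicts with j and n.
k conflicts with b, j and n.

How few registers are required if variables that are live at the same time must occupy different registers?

c, m, n are mutually in conflict, so at least 3 registers are needed.
3 registers suffice: register 1 → {m, e, k}; register 2 → {b, i, j, n}; register 3 → {c}. Each listed conflict is separated.

3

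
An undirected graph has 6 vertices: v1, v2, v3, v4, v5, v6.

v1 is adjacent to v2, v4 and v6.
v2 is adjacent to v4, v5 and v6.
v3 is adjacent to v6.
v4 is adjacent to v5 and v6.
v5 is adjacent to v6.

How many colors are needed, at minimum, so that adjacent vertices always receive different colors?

4

v1, v2, v4, v6 are pairwise adjacent (a clique of size 4), so at least 4 colors are needed.
4 colors suffice: v1=4, v2=2, v3=2, v4=3, v5=4, v6=1. Every edge joins two different colors.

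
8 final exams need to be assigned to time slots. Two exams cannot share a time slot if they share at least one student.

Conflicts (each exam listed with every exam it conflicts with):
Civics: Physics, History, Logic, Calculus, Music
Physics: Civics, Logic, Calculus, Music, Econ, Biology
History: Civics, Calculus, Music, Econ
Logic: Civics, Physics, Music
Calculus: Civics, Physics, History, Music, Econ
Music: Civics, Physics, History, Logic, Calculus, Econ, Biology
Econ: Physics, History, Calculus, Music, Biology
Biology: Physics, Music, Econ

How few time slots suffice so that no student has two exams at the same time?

4

Civics, Physics, Logic, Music all conflict with each other, so at least 4 time slots are needed.
Using 4 time slots: Civics=4, Physics=2, History=2, Logic=3, Calculus=3, Music=1, Econ=4, Biology=3. No two conflicting exams share a time slot.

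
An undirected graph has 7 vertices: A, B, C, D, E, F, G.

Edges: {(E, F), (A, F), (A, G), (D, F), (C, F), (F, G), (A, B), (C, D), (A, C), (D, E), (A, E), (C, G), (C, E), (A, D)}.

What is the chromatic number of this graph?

A, C, D, E, F are pairwise adjacent (a clique of size 5), so at least 5 colors are needed.
5 colors suffice: A=red, B=blue, C=green, D=purple, E=yellow, F=blue, G=yellow. Each edge has distinct colors on its endpoints.

5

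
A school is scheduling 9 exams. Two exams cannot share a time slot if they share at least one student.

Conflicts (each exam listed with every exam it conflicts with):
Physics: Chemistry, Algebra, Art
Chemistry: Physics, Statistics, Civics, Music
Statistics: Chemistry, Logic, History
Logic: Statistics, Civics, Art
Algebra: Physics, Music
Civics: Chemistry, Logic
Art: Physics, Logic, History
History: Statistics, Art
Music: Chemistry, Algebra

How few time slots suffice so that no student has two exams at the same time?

3

The cycle Physics-Art-History-Statistics-Chemistry-Physics has odd length 5, so it cannot be 2-colored; at least 3 time slots are needed.
3 time slots suffice: Physics=2, Chemistry=1, Statistics=3, Logic=2, Algebra=1, Civics=3, Art=1, History=2, Music=2. No two conflicting exams share a time slot.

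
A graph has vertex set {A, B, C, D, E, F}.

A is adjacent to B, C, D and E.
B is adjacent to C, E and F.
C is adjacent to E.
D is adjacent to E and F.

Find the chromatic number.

4

A, B, C, E are mutually adjacent (a clique of size 4), so at least 4 colors are needed.
4 colors suffice: color 1 → {E, F}; color 2 → {B, D}; color 3 → {A}; color 4 → {C}. Every edge joins two different colors.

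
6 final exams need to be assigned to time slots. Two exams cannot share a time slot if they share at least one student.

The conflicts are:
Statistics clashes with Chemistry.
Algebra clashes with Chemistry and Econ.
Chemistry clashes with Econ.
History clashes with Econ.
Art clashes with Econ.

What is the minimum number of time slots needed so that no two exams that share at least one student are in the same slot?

3

Algebra, Chemistry, Econ pairwise conflict, so at least 3 time slots are needed.
3 time slots suffice: time slot 1 → {Statistics, Econ}; time slot 2 → {Chemistry, History, Art}; time slot 3 → {Algebra}. No two conflicting exams share a time slot.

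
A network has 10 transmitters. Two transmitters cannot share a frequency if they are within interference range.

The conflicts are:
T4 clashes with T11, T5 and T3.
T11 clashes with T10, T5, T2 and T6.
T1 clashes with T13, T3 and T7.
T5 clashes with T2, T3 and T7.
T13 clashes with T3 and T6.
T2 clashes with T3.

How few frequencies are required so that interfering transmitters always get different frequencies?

3

T11, T5, T2 are mutually in conflict, so at least 3 frequencies are needed.
3 frequencies suffice: frequency 1 → {T10, T5, T13}; frequency 2 → {T11, T3, T7}; frequency 3 → {T4, T1, T2, T6}. Every pair that conflicts lands in different frequencies.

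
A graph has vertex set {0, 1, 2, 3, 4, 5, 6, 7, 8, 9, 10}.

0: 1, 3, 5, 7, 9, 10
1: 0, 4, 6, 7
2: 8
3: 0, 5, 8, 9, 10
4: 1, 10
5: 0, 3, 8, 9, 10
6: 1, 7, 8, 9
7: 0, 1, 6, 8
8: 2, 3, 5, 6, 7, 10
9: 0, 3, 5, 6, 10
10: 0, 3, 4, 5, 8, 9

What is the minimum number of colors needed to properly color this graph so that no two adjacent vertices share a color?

0, 3, 5, 9, 10 are mutually adjacent (a clique of size 5), so at least 5 colors are needed.
One proper 5-coloring: 0=b, 1=d, 2=a, 3=c, 4=b, 5=e, 6=c, 7=a, 8=b, 9=d, 10=a. Each edge has distinct colors on its endpoints.

5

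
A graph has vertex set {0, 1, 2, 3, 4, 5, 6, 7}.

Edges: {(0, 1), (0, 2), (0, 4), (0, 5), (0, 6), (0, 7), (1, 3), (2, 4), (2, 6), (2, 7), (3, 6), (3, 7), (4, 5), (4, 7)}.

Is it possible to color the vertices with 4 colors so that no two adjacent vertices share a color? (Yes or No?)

The chromatic number is 4. 0, 2, 4, 7 are mutually adjacent (a clique of size 4), so at least 4 colors are needed.
4 colors suffice: color red → {0, 3}; color blue → {1, 4, 6}; color green → {5, 7}; color yellow → {2}.
That is already a proper 4-coloring.

Yes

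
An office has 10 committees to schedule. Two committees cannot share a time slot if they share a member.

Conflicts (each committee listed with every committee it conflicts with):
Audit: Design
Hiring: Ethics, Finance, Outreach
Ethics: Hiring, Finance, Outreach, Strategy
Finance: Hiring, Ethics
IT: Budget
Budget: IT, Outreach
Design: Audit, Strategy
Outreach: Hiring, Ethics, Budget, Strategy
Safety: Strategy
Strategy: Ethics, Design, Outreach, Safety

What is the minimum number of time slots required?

3

Hiring, Ethics, Outreach all conflict with each other, so at least 3 time slots are needed.
3 time slots suffice: time slot 1 → {Finance, IT, Design, Outreach, Safety}; time slot 2 → {Audit, Ethics, Budget}; time slot 3 → {Hiring, Strategy}. Each listed conflict is separated.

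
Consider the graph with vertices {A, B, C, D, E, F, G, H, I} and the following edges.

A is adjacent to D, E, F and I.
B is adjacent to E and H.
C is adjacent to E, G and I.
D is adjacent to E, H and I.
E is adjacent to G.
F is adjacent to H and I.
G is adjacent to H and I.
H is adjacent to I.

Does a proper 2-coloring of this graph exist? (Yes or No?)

C, G, I are pairwise adjacent, so at least 3 colors are needed.
So 2 colors are not enough.

No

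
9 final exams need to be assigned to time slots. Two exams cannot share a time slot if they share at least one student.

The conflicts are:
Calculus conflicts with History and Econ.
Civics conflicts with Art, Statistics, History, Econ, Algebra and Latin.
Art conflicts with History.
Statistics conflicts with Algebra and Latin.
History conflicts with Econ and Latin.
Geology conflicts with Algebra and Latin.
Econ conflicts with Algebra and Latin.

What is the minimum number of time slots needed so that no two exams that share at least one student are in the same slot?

4

Civics, History, Econ, Latin all conflict with each other, so at least 4 time slots are needed.
4 time slots suffice: Calculus=1, Civics=1, Art=2, Statistics=2, History=3, Geology=1, Econ=2, Algebra=3, Latin=4. No two conflicting exams share a time slot.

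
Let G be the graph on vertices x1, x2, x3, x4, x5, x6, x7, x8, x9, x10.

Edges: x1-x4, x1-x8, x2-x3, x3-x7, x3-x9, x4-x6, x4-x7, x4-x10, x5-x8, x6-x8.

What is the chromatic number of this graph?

2

x4 and x6 are adjacent, so at least 2 colors are needed.
2 colors suffice: color 1 → {x3, x4, x8}; color 2 → {x1, x2, x5, x6, x7, x9, x10}. Each edge has distinct colors on its endpoints.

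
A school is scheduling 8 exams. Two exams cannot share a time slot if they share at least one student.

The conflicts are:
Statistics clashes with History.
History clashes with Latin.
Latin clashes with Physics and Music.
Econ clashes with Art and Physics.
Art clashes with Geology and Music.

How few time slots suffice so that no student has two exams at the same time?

The cycle Physics-Econ-Art-Music-Latin-Physics has odd length 5, so it cannot be 2-colored; at least 3 time slots are needed.
Using 3 time slots: Statistics=1, History=2, Latin=1, Econ=3, Art=1, Geology=2, Physics=2, Music=2. No two conflicting exams share a time slot.

3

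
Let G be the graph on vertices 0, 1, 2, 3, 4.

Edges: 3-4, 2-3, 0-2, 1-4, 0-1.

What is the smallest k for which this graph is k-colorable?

3

The cycle 1-0-2-3-4-1 has odd length 5, so it cannot be 2-colored; at least 3 colors are needed.
3 colors suffice: 0=c, 1=b, 2=a, 3=b, 4=a. No two adjacent vertices share a color.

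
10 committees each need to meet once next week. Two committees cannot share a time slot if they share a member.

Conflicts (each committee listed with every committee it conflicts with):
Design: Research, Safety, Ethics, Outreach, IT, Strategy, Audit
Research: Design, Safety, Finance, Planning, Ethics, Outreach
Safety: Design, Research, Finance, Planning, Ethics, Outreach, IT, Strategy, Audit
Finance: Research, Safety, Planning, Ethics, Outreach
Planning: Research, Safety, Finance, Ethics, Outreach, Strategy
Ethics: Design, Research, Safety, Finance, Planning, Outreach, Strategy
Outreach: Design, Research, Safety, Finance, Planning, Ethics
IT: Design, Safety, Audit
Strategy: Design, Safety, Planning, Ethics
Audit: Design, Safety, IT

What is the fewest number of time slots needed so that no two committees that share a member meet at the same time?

Research, Safety, Finance, Planning, Ethics, Outreach pairwise conflict, so at least 6 time slots are needed.
A valid assignment using 6 time slots: Design=2, Research=4, Safety=1, Finance=6, Planning=2, Ethics=3, Outreach=5, IT=4, Strategy=4, Audit=3. Every pair that conflicts lands in different time slots.

6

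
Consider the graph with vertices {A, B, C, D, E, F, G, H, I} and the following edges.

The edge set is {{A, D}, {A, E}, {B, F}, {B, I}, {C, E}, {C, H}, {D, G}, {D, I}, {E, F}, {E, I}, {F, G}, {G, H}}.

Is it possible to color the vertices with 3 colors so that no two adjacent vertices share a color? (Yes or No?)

Yes

The chromatic number is 3. The cycle E-A-D-G-F-E has odd length 5, so it cannot be 2-colored; at least 3 colors are needed.
One proper 3-coloring: A=blue, B=red, C=blue, D=red, E=red, F=green, G=blue, H=red, I=blue.
That is already a proper 3-coloring.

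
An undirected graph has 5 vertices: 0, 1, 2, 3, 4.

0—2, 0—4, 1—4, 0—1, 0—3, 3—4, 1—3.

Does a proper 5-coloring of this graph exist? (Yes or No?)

The chromatic number is 4. 0, 1, 3, 4 form a clique, so at least 4 colors are needed.
A valid assignment using 4 colors: 0=red, 1=yellow, 2=blue, 3=blue, 4=green.
Since 5 ≥ 4, a proper 5-coloring certainly exists.

Yes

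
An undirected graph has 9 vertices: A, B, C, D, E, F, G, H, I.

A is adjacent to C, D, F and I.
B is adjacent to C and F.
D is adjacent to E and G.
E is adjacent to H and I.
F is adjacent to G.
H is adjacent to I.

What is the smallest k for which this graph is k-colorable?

E, H, I are pairwise adjacent, so at least 3 colors are needed.
One proper 3-coloring: A=red, B=red, C=blue, D=blue, E=red, F=blue, G=red, H=green, I=blue. No two adjacent vertices share a color.

3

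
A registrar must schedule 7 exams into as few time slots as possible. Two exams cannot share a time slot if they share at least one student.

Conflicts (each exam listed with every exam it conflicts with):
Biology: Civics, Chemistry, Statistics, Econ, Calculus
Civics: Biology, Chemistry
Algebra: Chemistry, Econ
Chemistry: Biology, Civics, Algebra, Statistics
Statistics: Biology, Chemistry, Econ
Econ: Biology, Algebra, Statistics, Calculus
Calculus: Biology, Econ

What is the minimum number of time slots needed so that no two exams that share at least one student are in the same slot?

3

Biology, Statistics, Econ are mutually in conflict, so at least 3 time slots are needed.
3 time slots suffice: time slot 1 → {Biology, Algebra}; time slot 2 → {Chemistry, Econ}; time slot 3 → {Civics, Statistics, Calculus}. Every pair that conflicts lands in different time slots.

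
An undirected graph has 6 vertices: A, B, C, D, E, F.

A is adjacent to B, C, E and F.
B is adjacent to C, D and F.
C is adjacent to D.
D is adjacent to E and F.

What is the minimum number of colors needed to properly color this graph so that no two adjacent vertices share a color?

3

B, D, F are pairwise adjacent, so at least 3 colors are needed.
A valid assignment using 3 colors: A=1, B=2, C=3, D=1, E=2, F=3. Every edge joins two different colors.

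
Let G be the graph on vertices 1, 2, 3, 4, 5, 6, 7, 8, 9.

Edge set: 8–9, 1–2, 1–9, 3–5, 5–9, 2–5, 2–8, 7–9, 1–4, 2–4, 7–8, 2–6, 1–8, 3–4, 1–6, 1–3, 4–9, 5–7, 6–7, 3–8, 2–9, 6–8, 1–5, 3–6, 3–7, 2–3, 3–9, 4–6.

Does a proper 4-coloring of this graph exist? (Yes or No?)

1, 2, 3, 4, 9 are pairwise adjacent (a clique of size 5), so at least 5 colors are needed.
So 4 colors are not enough.

No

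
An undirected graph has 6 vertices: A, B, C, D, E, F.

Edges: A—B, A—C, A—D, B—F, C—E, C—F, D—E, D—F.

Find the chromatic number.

2

B and F are adjacent, so at least 2 colors are needed.
2 colors suffice: A=1, B=2, C=2, D=2, E=1, F=1. No two adjacent vertices share a color.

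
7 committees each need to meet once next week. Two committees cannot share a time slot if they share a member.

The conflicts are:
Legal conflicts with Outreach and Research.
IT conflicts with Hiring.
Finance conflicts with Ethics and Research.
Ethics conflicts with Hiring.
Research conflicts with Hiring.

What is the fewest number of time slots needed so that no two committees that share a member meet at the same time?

Legal and Research conflict, so at least 2 time slots are needed.
Using 2 time slots: Legal=2, IT=1, Finance=2, Ethics=1, Outreach=1, Research=1, Hiring=2. Every pair that conflicts lands in different time slots.

2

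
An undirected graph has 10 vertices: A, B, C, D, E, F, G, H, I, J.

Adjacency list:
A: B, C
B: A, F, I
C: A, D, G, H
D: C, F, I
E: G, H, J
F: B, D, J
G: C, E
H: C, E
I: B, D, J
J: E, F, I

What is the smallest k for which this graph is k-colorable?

The cycle C-D-F-B-A-C has odd length 5, so it cannot be 2-colored; at least 3 colors are needed.
3 colors suffice: color 1 → {C, E, F, I}; color 2 → {B, D, G, H, J}; color 3 → {A}. Every edge joins two different colors.

3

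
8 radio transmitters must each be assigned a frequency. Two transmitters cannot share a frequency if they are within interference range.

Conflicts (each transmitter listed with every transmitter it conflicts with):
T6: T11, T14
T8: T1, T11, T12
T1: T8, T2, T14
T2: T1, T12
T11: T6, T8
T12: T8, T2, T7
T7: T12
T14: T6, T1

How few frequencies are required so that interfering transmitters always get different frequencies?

3

The cycle T6-T14-T1-T8-T11-T6 has odd length 5, so it cannot be 2-colored; at least 3 frequencies are needed.
3 frequencies suffice: T6=3, T8=2, T1=1, T2=2, T11=1, T12=1, T7=2, T14=2. Each listed conflict is separated.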